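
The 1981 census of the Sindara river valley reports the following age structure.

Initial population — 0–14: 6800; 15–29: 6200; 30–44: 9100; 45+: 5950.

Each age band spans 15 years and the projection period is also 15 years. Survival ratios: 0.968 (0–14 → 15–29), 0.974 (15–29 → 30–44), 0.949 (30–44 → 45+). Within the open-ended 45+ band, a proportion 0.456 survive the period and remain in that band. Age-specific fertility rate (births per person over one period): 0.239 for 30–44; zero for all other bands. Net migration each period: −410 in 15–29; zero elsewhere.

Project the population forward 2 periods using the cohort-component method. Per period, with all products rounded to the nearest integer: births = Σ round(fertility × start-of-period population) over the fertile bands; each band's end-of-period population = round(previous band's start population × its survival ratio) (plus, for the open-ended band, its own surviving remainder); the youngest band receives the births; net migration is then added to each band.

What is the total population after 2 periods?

20056

[period 1]
Births: 9100 × 0.239 = 2175
15–29: 6800 × 0.968 = 6582
30–44: 6200 × 0.974 = 6039
45+: 9100 × 0.949 + 5950 × 0.456 = 8636 + 2713 = 11349
Net migration: 15–29 − 410 → 6172
Population now: 0–14=2175, 15–29=6172, 30–44=6039, 45+=11349
[period 2]
Births: 6039 × 0.239 = 1443
15–29: 2175 × 0.968 = 2105
30–44: 6172 × 0.974 = 6012
45+: 6039 × 0.949 + 11349 × 0.456 = 5731 + 5175 = 10906
Net migration: 15–29 − 410 → 1695
Population now: 0–14=1443, 15–29=1695, 30–44=6012, 45+=10906
Total after period 2: 1443 + 1695 + 6012 + 10906 = 20056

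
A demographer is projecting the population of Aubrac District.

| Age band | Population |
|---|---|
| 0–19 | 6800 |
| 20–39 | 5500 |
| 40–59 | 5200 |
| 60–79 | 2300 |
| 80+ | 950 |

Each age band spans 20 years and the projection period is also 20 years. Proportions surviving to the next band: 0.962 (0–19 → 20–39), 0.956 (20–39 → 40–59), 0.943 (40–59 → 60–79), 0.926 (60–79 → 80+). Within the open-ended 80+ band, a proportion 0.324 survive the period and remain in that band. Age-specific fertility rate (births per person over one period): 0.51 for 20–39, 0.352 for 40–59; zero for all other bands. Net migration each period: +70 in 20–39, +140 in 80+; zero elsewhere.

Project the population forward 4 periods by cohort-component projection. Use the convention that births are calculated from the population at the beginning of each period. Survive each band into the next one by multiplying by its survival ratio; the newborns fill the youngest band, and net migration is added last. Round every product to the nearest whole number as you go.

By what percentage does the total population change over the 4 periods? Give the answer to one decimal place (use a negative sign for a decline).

21.8

Let band 1 be 0–19 through band 5 = 80+.
Period 1.
Births: 5500 × 0.51 = 2805, 5200 × 0.352 = 1830 → total 4635
Band 2: 6800 × 0.962 = 6542
Band 3: 5500 × 0.956 = 5258
Band 4: 5200 × 0.943 = 4904
Band 5: 2300 × 0.926 + 950 × 0.324 = 2130 + 308 = 2438
Net migration: Band 2 + 70 → 6612; Band 5 + 140 → 2578
Population now: 0–19=4635, 20–39=6612, 40–59=5258, 60–79=4904, 80+=2578
Period 2.
Births: 6612 × 0.51 = 3372, 5258 × 0.352 = 1851 → total 5223
Band 2: 4635 × 0.962 = 4459
Band 3: 6612 × 0.956 = 6321
Band 4: 5258 × 0.943 = 4958
Band 5: 4904 × 0.926 + 2578 × 0.324 = 4541 + 835 = 5376
Net migration: Band 2 + 70 → 4529; Band 5 + 140 → 5516
Population now: 0–19=5223, 20–39=4529, 40–59=6321, 60–79=4958, 80+=5516
Period 3.
Births: 4529 × 0.51 = 2310, 6321 × 0.352 = 2225 → total 4535
Band 2: 5223 × 0.962 = 5025
Band 3: 4529 × 0.956 = 4330
Band 4: 6321 × 0.943 = 5961
Band 5: 4958 × 0.926 + 5516 × 0.324 = 4591 + 1787 = 6378
Net migration: Band 2 + 70 → 5095; Band 5 + 140 → 6518
Population now: 0–19=4535, 20–39=5095, 40–59=4330, 60–79=5961, 80+=6518
Period 4.
Births: 5095 × 0.51 = 2598, 4330 × 0.352 = 1524 → total 4122
Band 2: 4535 × 0.962 = 4363
Band 3: 5095 × 0.956 = 4871
Band 4: 4330 × 0.943 = 4083
Band 5: 5961 × 0.926 + 6518 × 0.324 = 5520 + 2112 = 7632
Net migration: Band 2 + 70 → 4433; Band 5 + 140 → 7772
Population now: 0–19=4122, 20–39=4433, 40–59=4871, 60–79=4083, 80+=7772
Total: 20750 → 25281; change = 4531; percentage change = 21.8%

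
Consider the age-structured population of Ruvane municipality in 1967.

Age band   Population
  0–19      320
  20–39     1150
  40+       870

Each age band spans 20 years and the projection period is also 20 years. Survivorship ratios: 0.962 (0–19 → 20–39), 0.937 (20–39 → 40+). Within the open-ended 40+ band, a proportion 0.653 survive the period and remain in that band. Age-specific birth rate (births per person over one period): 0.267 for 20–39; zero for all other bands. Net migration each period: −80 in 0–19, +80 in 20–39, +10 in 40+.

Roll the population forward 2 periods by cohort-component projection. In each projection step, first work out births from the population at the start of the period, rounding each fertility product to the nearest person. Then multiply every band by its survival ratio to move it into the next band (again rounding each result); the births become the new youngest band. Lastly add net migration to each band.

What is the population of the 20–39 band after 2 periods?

Call the groups 1 to 3, youngest first.
After projecting period 1:
Births: 1150 * 0.267 = 307
Group 2: 320 * 0.962 = 308
Group 3: 1150 * 0.937 + 870 * 0.653 = 1078 + 568 = 1646
Net migration: Group 1 − 80 → 227; Group 2 + 80 → 388; Group 3 + 10 → 1656
Population now: 0–19=227, 20–39=388, 40+=1656
After projecting period 2:
Births: 388 * 0.267 = 104
Group 2: 227 * 0.962 = 218
Group 3: 388 * 0.937 + 1656 * 0.653 = 364 + 1081 = 1445
Net migration: Group 1 − 80 → 24; Group 2 + 80 → 298; Group 3 + 10 → 1455
Population now: 0–19=24, 20–39=298, 40+=1455

298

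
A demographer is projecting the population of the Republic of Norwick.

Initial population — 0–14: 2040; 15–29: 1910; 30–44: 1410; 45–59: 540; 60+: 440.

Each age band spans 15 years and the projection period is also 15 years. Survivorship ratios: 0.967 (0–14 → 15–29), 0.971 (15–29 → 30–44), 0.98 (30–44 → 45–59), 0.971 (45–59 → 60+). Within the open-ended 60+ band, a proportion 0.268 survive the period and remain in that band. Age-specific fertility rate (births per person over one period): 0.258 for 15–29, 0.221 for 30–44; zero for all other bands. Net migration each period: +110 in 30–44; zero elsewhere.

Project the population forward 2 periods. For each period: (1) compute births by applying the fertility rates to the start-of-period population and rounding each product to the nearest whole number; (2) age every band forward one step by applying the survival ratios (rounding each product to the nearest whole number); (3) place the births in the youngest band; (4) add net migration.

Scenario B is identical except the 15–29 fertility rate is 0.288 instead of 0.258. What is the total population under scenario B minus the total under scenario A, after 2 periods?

115

Numbering the bands 1..5 from youngest to oldest:
Period 1.
Births: 1910 × 0.258 = 493  |  1410 × 0.221 = 312 — total 805
Band 2: 2040 × 0.967 = 1973
Band 3: 1910 × 0.971 = 1855
Band 4: 1410 × 0.98 = 1382
Band 5: 540 × 0.971 + 440 × 0.268 = 524 + 118 = 642
Net migration: Band 3 + 110 → 1965
→ [805, 1973, 1965, 1382, 642]
Period 2.
Births: 1973 × 0.258 = 509  |  1965 × 0.221 = 434 — total 943
Band 2: 805 × 0.967 = 778
Band 3: 1973 × 0.971 = 1916
Band 4: 1965 × 0.98 = 1926
Band 5: 1382 × 0.971 + 642 × 0.268 = 1342 + 172 = 1514
Net migration: Band 3 + 110 → 2026
→ [943, 778, 2026, 1926, 1514]
Scenario A total after 2 periods: 7187
Scenario B projection —
Period 1.
Births: 1910 × 0.288 = 550  |  1410 × 0.221 = 312 — total 862
Band 2: 2040 × 0.967 = 1973
Band 3: 1910 × 0.971 = 1855
Band 4: 1410 × 0.98 = 1382
Band 5: 540 × 0.971 + 440 × 0.268 = 524 + 118 = 642
Net migration: Band 3 + 110 → 1965
→ [862, 1973, 1965, 1382, 642]
Period 2.
Births: 1973 × 0.288 = 568  |  1965 × 0.221 = 434 — total 1002
Band 2: 862 × 0.967 = 834
Band 3: 1973 × 0.971 = 1916
Band 4: 1965 × 0.98 = 1926
Band 5: 1382 × 0.971 + 642 × 0.268 = 1342 + 172 = 1514
Net migration: Band 3 + 110 → 2026
→ [1002, 834, 2026, 1926, 1514]
Scenario B total after 2 periods: 7302
Difference B − A = 7302 − 7187 = 115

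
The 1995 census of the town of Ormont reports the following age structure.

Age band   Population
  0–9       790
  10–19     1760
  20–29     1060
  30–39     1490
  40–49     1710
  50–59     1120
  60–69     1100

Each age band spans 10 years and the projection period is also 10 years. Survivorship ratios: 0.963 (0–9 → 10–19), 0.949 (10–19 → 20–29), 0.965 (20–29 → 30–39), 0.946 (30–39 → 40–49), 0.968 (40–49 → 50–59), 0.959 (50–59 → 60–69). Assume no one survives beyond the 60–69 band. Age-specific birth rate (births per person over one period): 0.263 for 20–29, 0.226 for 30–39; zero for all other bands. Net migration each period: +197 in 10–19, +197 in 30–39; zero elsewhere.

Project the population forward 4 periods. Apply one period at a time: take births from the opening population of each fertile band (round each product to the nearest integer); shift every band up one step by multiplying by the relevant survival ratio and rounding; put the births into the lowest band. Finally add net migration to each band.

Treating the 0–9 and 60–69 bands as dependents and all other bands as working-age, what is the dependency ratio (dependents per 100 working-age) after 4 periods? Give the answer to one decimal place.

28.8

Let group 1 be 0–9 through group 7 = 60–69.
After projecting period 1:
Births: 1060 × 0.263 = 279 ; 1490 × 0.226 = 337 → total 616
Group 2: 790 × 0.963 = 761
Group 3: 1760 × 0.949 = 1670
Group 4: 1060 × 0.965 = 1023
Group 5: 1490 × 0.946 = 1410
Group 6: 1710 × 0.968 = 1655
Group 7: 1120 × 0.959 = 1074
Net migration: Group 2 + 197 → 958; Group 4 + 197 → 1220
Population now: 0–9=616, 10–19=958, 20–29=1670, 30–39=1220, 40–49=1410, 50–59=1655, 60–69=1074
After projecting period 2:
Births: 1670 × 0.263 = 439 ; 1220 × 0.226 = 276 → total 715
Group 2: 616 × 0.963 = 593
Group 3: 958 × 0.949 = 909
Group 4: 1670 × 0.965 = 1612
Group 5: 1220 × 0.946 = 1154
Group 6: 1410 × 0.968 = 1365
Group 7: 1655 × 0.959 = 1587
Net migration: Group 2 + 197 → 790; Group 4 + 197 → 1809
Population now: 0–9=715, 10–19=790, 20–29=909, 30–39=1809, 40–49=1154, 50–59=1365, 60–69=1587
After projecting period 3:
Births: 909 × 0.263 = 239 ; 1809 × 0.226 = 409 → total 648
Group 2: 715 × 0.963 = 689
Group 3: 790 × 0.949 = 750
Group 4: 909 × 0.965 = 877
Group 5: 1809 × 0.946 = 1711
Group 6: 1154 × 0.968 = 1117
Group 7: 1365 × 0.959 = 1309
Net migration: Group 2 + 197 → 886; Group 4 + 197 → 1074
Population now: 0–9=648, 10–19=886, 20–29=750, 30–39=1074, 40–49=1711, 50–59=1117, 60–69=1309
After projecting period 4:
Births: 750 × 0.263 = 197 ; 1074 × 0.226 = 243 → total 440
Group 2: 648 × 0.963 = 624
Group 3: 886 × 0.949 = 841
Group 4: 750 × 0.965 = 724
Group 5: 1074 × 0.946 = 1016
Group 6: 1711 × 0.968 = 1656
Group 7: 1117 × 0.959 = 1071
Net migration: Group 2 + 197 → 821; Group 4 + 197 → 921
Population now: 0–9=440, 10–19=821, 20–29=841, 30–39=921, 40–49=1016, 50–59=1656, 60–69=1071
Dependents (band 0–9 + band 60–69) = 440 + 1071 = 1511; working-age = 5255; ratio = 1511/5255 × 100 = 28.8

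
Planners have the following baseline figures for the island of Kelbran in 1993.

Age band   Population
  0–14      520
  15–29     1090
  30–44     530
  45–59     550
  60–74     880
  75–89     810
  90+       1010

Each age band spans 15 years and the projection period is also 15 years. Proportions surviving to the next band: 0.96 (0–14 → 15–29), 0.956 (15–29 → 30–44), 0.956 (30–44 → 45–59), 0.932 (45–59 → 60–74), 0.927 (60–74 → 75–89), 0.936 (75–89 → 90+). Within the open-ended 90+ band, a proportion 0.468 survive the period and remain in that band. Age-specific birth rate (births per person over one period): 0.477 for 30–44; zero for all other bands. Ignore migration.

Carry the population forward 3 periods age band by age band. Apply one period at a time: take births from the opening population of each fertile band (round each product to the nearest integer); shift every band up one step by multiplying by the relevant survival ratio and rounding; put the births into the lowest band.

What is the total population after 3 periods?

3832

Let group 1 be 0–14 through group 7 = 90+.
Period 1.
Births: 530 × 0.477 = 253
Group 2: 520 × 0.96 = 499
Group 3: 1090 × 0.956 = 1042
Group 4: 530 × 0.956 = 507
Group 5: 550 × 0.932 = 513
Group 6: 880 × 0.927 = 816
Group 7: 810 × 0.936 + 1010 × 0.468 = 758 + 473 = 1231
Population now: 0–14=253, 15–29=499, 30–44=1042, 45–59=507, 60–74=513, 75–89=816, 90+=1231
Period 2.
Births: 1042 × 0.477 = 497
Group 2: 253 × 0.96 = 243
Group 3: 499 × 0.956 = 477
Group 4: 1042 × 0.956 = 996
Group 5: 507 × 0.932 = 473
Group 6: 513 × 0.927 = 476
Group 7: 816 × 0.936 + 1231 × 0.468 = 764 + 576 = 1340
Population now: 0–14=497, 15–29=243, 30–44=477, 45–59=996, 60–74=473, 75–89=476, 90+=1340
Period 3.
Births: 477 × 0.477 = 228
Group 2: 497 × 0.96 = 477
Group 3: 243 × 0.956 = 232
Group 4: 477 × 0.956 = 456
Group 5: 996 × 0.932 = 928
Group 6: 473 × 0.927 = 438
Group 7: 476 × 0.936 + 1340 × 0.468 = 446 + 627 = 1073
Population now: 0–14=228, 15–29=477, 30–44=232, 45–59=456, 60–74=928, 75–89=438, 90+=1073
Total after period 3: 228 + 477 + 232 + 456 + 928 + 438 + 1073 = 3832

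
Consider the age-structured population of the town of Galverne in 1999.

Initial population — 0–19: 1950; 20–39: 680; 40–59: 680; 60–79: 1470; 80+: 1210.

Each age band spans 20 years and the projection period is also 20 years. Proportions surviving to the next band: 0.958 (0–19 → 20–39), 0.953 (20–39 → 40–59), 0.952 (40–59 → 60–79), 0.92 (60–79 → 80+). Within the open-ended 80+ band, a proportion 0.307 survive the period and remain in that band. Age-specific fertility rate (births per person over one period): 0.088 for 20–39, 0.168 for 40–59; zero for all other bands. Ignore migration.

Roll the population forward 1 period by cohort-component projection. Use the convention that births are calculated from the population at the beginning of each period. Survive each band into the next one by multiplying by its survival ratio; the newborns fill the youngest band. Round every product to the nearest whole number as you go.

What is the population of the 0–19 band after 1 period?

Call the groups 1 to 5, youngest first.
— Period 1 —
Births: 680 * 0.088 = 60 ; 680 * 0.168 = 114 → 174
Group 2: 1950 * 0.958 = 1868
Group 3: 680 * 0.953 = 648
Group 4: 680 * 0.952 = 647
Group 5: 1470 * 0.92 + 1210 * 0.307 = 1352 + 371 = 1723
→ [174, 1868, 648, 647, 1723]

174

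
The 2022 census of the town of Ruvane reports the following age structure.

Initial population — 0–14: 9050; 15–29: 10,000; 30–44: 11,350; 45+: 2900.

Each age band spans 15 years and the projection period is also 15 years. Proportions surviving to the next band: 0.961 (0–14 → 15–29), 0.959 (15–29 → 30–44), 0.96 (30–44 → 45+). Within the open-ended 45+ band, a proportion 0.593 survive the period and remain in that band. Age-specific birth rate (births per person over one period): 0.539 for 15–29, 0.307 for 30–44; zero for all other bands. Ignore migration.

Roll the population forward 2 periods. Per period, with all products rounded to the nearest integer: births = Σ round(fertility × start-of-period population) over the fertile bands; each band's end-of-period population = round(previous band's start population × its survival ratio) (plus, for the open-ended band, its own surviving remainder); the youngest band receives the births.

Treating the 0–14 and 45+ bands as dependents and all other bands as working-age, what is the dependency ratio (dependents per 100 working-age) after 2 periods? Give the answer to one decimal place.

Period 1:
Births: 10000 × 0.539 = 5390 ; 11350 × 0.307 = 3484 ⇒ total 8874
15–29: 9050 × 0.961 = 8697
30–44: 10000 × 0.959 = 9590
45+: 11350 × 0.96 + 2900 × 0.593 = 10896 + 1720 = 12616
→ [8874, 8697, 9590, 12616]
Period 2:
Births: 8697 × 0.539 = 4688 ; 9590 × 0.307 = 2944 ⇒ total 7632
15–29: 8874 × 0.961 = 8528
30–44: 8697 × 0.959 = 8340
45+: 9590 × 0.96 + 12616 × 0.593 = 9206 + 7481 = 16687
→ [7632, 8528, 8340, 16687]
Dependents (band 0–14 + band 45+) = 7632 + 16687 = 24319; working-age = 16868; ratio = 24319/16868 × 100 = 144.2

144.2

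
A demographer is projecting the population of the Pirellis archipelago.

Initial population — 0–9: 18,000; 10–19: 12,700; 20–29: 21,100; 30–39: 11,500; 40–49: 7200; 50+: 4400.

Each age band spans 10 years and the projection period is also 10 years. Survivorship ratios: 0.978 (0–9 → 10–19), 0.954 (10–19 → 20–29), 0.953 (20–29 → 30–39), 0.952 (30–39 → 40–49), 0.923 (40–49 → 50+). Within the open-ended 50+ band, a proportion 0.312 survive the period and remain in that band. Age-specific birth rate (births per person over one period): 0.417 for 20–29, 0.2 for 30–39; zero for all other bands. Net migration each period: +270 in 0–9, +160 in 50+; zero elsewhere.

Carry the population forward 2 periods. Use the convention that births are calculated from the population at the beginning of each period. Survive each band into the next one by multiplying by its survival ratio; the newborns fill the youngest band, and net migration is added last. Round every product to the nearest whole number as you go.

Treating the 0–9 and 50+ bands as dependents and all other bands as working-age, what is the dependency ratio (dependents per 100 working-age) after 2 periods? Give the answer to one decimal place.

Let group 1 be 0–9 through group 6 = 50+.
Period 1.
Births: 21100 * 0.417 = 8799  |  11500 * 0.2 = 2300 → total 11099
Group 2: 18000 * 0.978 = 17604
Group 3: 12700 * 0.954 = 12116
Group 4: 21100 * 0.953 = 20108
Group 5: 11500 * 0.952 = 10948
Group 6: 7200 * 0.923 + 4400 * 0.312 = 6646 + 1373 = 8019
Net migration: Group 1 + 270 → 11369; Group 6 + 160 → 8179
Giving 11369 / 17604 / 12116 / 20108 / 10948 / 8179.
Period 2.
Births: 12116 * 0.417 = 5052  |  20108 * 0.2 = 4022 → total 9074
Group 2: 11369 * 0.978 = 11119
Group 3: 17604 * 0.954 = 16794
Group 4: 12116 * 0.953 = 11547
Group 5: 20108 * 0.952 = 19143
Group 6: 10948 * 0.923 + 8179 * 0.312 = 10105 + 2552 = 12657
Net migration: Group 1 + 270 → 9344; Group 6 + 160 → 12817
Giving 9344 / 11119 / 16794 / 11547 / 19143 / 12817.
Dependents (band 0–9 + band 50+) = 9344 + 12817 = 22161; working-age = 58603; ratio = 22161/58603 × 100 = 37.8

37.8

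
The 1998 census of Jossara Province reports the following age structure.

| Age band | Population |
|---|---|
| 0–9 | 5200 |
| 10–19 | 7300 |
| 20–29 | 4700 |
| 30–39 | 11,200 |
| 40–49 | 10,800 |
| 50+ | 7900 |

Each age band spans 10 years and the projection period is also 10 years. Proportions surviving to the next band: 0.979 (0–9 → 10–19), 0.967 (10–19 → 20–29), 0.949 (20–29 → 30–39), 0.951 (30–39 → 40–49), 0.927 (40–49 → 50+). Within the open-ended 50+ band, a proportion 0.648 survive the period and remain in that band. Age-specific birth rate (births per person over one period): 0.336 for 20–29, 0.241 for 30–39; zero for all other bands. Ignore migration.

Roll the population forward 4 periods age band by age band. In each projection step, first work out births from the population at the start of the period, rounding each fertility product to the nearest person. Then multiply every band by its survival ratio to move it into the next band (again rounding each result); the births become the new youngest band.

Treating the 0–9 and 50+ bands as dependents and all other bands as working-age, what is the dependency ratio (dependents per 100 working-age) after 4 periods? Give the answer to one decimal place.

130.2

Numbering the groups 1..6 from youngest to oldest:
Period 1.
Births: 4700 × 0.336 = 1579  |  11200 × 0.241 = 2699 — total 4278
Group 2: 5200 × 0.979 = 5091
Group 3: 7300 × 0.967 = 7059
Group 4: 4700 × 0.949 = 4460
Group 5: 11200 × 0.951 = 10651
Group 6: 10800 × 0.927 + 7900 × 0.648 = 10012 + 5119 = 15131
Giving 4278 / 5091 / 7059 / 4460 / 10651 / 15131.
Period 2.
Births: 7059 × 0.336 = 2372  |  4460 × 0.241 = 1075 — total 3447
Group 2: 4278 × 0.979 = 4188
Group 3: 5091 × 0.967 = 4923
Group 4: 7059 × 0.949 = 6699
Group 5: 4460 × 0.951 = 4241
Group 6: 10651 × 0.927 + 15131 × 0.648 = 9873 + 9805 = 19678
Giving 3447 / 4188 / 4923 / 6699 / 4241 / 19678.
Period 3.
Births: 4923 × 0.336 = 1654  |  6699 × 0.241 = 1614 — total 3268
Group 2: 3447 × 0.979 = 3375
Group 3: 4188 × 0.967 = 4050
Group 4: 4923 × 0.949 = 4672
Group 5: 6699 × 0.951 = 6371
Group 6: 4241 × 0.927 + 19678 × 0.648 = 3931 + 12751 = 16682
Giving 3268 / 3375 / 4050 / 4672 / 6371 / 16682.
Period 4.
Births: 4050 × 0.336 = 1361  |  4672 × 0.241 = 1126 — total 2487
Group 2: 3268 × 0.979 = 3199
Group 3: 3375 × 0.967 = 3264
Group 4: 4050 × 0.949 = 3843
Group 5: 4672 × 0.951 = 4443
Group 6: 6371 × 0.927 + 16682 × 0.648 = 5906 + 10810 = 16716
Giving 2487 / 3199 / 3264 / 3843 / 4443 / 16716.
Dependents (band 0–9 + band 50+) = 2487 + 16716 = 19203; working-age = 14749; ratio = 19203/14749 × 100 = 130.2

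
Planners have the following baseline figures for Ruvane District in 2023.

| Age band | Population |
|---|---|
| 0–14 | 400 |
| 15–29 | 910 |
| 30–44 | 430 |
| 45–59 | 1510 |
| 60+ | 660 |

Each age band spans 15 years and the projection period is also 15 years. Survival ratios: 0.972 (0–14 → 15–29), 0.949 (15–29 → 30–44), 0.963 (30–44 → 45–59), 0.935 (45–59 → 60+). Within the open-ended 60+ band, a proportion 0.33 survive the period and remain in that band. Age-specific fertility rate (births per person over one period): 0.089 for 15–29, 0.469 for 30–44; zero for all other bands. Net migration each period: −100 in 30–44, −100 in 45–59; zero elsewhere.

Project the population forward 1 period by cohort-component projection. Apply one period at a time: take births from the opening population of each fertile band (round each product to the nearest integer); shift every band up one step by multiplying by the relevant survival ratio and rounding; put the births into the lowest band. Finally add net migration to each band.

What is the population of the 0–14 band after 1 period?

After projecting period 1:
Births: 910 * 0.089 = 81  |  430 * 0.469 = 202 — total 283
15–29: 400 * 0.972 = 389
30–44: 910 * 0.949 = 864
45–59: 430 * 0.963 = 414
60+: 1510 * 0.935 + 660 * 0.33 = 1412 + 218 = 1630
Net migration: 30–44 − 100 → 764; 45–59 − 100 → 314
Giving 283 / 389 / 764 / 314 / 1630.

283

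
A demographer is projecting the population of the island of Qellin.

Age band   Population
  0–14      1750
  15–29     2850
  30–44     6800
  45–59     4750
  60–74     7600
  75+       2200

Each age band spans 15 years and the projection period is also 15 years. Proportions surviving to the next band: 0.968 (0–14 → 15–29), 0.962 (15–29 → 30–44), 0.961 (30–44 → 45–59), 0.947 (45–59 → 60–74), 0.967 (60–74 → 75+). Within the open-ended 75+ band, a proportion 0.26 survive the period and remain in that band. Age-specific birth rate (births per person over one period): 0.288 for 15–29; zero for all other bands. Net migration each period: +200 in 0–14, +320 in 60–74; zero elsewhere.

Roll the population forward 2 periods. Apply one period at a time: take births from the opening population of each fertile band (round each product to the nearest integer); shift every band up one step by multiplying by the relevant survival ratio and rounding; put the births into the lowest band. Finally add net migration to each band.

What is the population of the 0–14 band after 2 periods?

Period 1:
Births: 2850 * 0.288 = 821
15–29: 1750 * 0.968 = 1694
30–44: 2850 * 0.962 = 2742
45–59: 6800 * 0.961 = 6535
60–74: 4750 * 0.947 = 4498
75+: 7600 * 0.967 + 2200 * 0.26 = 7349 + 572 = 7921
Net migration: 0–14 + 200 → 1021; 60–74 + 320 → 4818
End of period: [1021, 1694, 2742, 6535, 4818, 7921]
Period 2:
Births: 1694 * 0.288 = 488
15–29: 1021 * 0.968 = 988
30–44: 1694 * 0.962 = 1630
45–59: 2742 * 0.961 = 2635
60–74: 6535 * 0.947 = 6189
75+: 4818 * 0.967 + 7921 * 0.26 = 4659 + 2059 = 6718
Net migration: 0–14 + 200 → 688; 60–74 + 320 → 6509
End of period: [688, 988, 1630, 2635, 6509, 6718]

688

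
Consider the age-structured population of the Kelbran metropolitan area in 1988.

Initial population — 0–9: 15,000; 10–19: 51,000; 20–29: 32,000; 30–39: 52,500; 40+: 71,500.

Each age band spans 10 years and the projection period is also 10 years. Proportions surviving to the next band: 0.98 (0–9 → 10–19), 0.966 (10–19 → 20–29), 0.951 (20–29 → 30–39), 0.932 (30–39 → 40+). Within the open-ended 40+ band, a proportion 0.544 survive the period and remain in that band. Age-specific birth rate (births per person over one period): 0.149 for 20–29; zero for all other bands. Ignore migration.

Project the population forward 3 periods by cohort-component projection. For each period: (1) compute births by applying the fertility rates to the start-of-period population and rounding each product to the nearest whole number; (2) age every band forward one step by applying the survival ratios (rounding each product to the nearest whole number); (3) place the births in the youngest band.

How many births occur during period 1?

Call the bands 1 to 5, youngest first.
[period 1]
Births: 32000 × 0.149 = 4768
Band 2: 15000 × 0.98 = 14700
Band 3: 51000 × 0.966 = 49266
Band 4: 32000 × 0.951 = 30432
Band 5: 52500 × 0.932 + 71500 × 0.544 = 48930 + 38896 = 87826
End of period: [4768, 14700, 49266, 30432, 87826]

4768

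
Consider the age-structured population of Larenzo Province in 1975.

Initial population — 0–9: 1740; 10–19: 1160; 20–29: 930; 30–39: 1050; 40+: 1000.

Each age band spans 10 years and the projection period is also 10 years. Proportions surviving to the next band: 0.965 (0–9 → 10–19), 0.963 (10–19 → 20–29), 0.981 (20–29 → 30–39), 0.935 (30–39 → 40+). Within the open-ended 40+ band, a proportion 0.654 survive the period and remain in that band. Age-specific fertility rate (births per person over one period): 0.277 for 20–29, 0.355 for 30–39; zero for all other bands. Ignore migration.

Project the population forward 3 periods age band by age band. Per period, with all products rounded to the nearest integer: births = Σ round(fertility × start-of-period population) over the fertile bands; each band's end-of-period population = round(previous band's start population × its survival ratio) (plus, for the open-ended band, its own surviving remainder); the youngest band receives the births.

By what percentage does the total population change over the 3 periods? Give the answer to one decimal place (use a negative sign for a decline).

0.4

(Bands numbered youngest = 1 to oldest = 5.)
— Period 1 —
Births: 930 × 0.277 = 258, 1050 × 0.355 = 373 → 631
Band 2: 1740 × 0.965 = 1679
Band 3: 1160 × 0.963 = 1117
Band 4: 930 × 0.981 = 912
Band 5: 1050 × 0.935 + 1000 × 0.654 = 982 + 654 = 1636
Giving 631 / 1679 / 1117 / 912 / 1636.
— Period 2 —
Births: 1117 × 0.277 = 309, 912 × 0.355 = 324 → 633
Band 2: 631 × 0.965 = 609
Band 3: 1679 × 0.963 = 1617
Band 4: 1117 × 0.981 = 1096
Band 5: 912 × 0.935 + 1636 × 0.654 = 853 + 1070 = 1923
Giving 633 / 609 / 1617 / 1096 / 1923.
— Period 3 —
Births: 1617 × 0.277 = 448, 1096 × 0.355 = 389 → 837
Band 2: 633 × 0.965 = 611
Band 3: 609 × 0.963 = 586
Band 4: 1617 × 0.981 = 1586
Band 5: 1096 × 0.935 + 1923 × 0.654 = 1025 + 1258 = 2283
Giving 837 / 611 / 586 / 1586 / 2283.
Total: 5880 → 5903; change = 23; percentage change = 0.4%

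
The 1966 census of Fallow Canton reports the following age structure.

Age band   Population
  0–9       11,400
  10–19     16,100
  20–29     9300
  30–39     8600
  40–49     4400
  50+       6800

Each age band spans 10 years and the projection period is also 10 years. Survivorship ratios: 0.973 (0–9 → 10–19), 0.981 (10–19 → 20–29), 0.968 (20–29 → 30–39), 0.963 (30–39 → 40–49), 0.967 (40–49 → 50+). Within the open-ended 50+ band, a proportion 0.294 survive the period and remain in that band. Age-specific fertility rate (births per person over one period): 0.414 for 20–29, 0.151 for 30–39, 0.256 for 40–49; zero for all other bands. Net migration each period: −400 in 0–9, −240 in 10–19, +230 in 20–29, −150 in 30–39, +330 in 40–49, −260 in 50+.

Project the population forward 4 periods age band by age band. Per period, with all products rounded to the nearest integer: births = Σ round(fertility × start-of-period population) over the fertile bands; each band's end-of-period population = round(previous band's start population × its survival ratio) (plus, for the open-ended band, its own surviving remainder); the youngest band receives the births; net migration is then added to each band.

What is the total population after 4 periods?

58149

After projecting period 1:
Births: 9300 × 0.414 = 3850 ; 8600 × 0.151 = 1299 ; 4400 × 0.256 = 1126 ⇒ total 6275
10–19: 11400 × 0.973 = 11092
20–29: 16100 × 0.981 = 15794
30–39: 9300 × 0.968 = 9002
40–49: 8600 × 0.963 = 8282
50+: 4400 × 0.967 + 6800 × 0.294 = 4255 + 1999 = 6254
Net migration: 0–9 − 400 → 5875; 10–19 − 240 → 10852; 20–29 + 230 → 16024; 30–39 − 150 → 8852; 40–49 + 330 → 8612; 50+ − 260 → 5994
Population now: 0–9=5875, 10–19=10852, 20–29=16024, 30–39=8852, 40–49=8612, 50+=5994
After projecting period 2:
Births: 16024 × 0.414 = 6634 ; 8852 × 0.151 = 1337 ; 8612 × 0.256 = 2205 ⇒ total 10176
10–19: 5875 × 0.973 = 5716
20–29: 10852 × 0.981 = 10646
30–39: 16024 × 0.968 = 15511
40–49: 8852 × 0.963 = 8524
50+: 8612 × 0.967 + 5994 × 0.294 = 8328 + 1762 = 10090
Net migration: 0–9 − 400 → 9776; 10–19 − 240 → 5476; 20–29 + 230 → 10876; 30–39 − 150 → 15361; 40–49 + 330 → 8854; 50+ − 260 → 9830
Population now: 0–9=9776, 10–19=5476, 20–29=10876, 30–39=15361, 40–49=8854, 50+=9830
After projecting period 3:
Births: 10876 × 0.414 = 4503 ; 15361 × 0.151 = 2320 ; 8854 × 0.256 = 2267 ⇒ total 9090
10–19: 9776 × 0.973 = 9512
20–29: 5476 × 0.981 = 5372
30–39: 10876 × 0.968 = 10528
40–49: 15361 × 0.963 = 14793
50+: 8854 × 0.967 + 9830 × 0.294 = 8562 + 2890 = 11452
Net migration: 0–9 − 400 → 8690; 10–19 − 240 → 9272; 20–29 + 230 → 5602; 30–39 − 150 → 10378; 40–49 + 330 → 15123; 50+ − 260 → 11192
Population now: 0–9=8690, 10–19=9272, 20–29=5602, 30–39=10378, 40–49=15123, 50+=11192
After projecting period 4:
Births: 5602 × 0.414 = 2319 ; 10378 × 0.151 = 1567 ; 15123 × 0.256 = 3871 ⇒ total 7757
10–19: 8690 × 0.973 = 8455
20–29: 9272 × 0.981 = 9096
30–39: 5602 × 0.968 = 5423
40–49: 10378 × 0.963 = 9994
50+: 15123 × 0.967 + 11192 × 0.294 = 14624 + 3290 = 17914
Net migration: 0–9 − 400 → 7357; 10–19 − 240 → 8215; 20–29 + 230 → 9326; 30–39 − 150 → 5273; 40–49 + 330 → 10324; 50+ − 260 → 17654
Population now: 0–9=7357, 10–19=8215, 20–29=9326, 30–39=5273, 40–49=10324, 50+=17654
Total after period 4: 7357 + 8215 + 9326 + 5273 + 10324 + 17654 = 58149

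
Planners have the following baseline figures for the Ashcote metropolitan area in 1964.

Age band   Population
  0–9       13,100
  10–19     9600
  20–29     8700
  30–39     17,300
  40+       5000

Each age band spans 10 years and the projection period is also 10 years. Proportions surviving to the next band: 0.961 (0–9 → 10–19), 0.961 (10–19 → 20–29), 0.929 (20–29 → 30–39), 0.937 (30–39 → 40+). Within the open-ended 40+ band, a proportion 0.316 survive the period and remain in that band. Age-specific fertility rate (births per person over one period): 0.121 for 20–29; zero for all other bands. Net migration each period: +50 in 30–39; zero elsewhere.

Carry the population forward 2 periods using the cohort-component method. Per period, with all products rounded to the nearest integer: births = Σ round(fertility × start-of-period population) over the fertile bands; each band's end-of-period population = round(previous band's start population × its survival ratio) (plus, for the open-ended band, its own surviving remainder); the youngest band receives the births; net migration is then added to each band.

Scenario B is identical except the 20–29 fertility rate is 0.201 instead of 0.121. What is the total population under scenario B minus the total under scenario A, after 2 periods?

1407

After projecting period 1:
Births: 8700 × 0.121 = 1053
10–19: 13100 × 0.961 = 12589
20–29: 9600 × 0.961 = 9226
30–39: 8700 × 0.929 = 8082
40+: 17300 × 0.937 + 5000 × 0.316 = 16210 + 1580 = 17790
Net migration: 30–39 + 50 → 8132
Giving 1053 / 12589 / 9226 / 8132 / 17790.
After projecting period 2:
Births: 9226 × 0.121 = 1116
10–19: 1053 × 0.961 = 1012
20–29: 12589 × 0.961 = 12098
30–39: 9226 × 0.929 = 8571
40+: 8132 × 0.937 + 17790 × 0.316 = 7620 + 5622 = 13242
Net migration: 30–39 + 50 → 8621
Giving 1116 / 1012 / 12098 / 8621 / 13242.
Scenario A total after 2 periods: 36089
Scenario B projection —
After projecting period 1:
Births: 8700 × 0.201 = 1749
10–19: 13100 × 0.961 = 12589
20–29: 9600 × 0.961 = 9226
30–39: 8700 × 0.929 = 8082
40+: 17300 × 0.937 + 5000 × 0.316 = 16210 + 1580 = 17790
Net migration: 30–39 + 50 → 8132
Giving 1749 / 12589 / 9226 / 8132 / 17790.
After projecting period 2:
Births: 9226 × 0.201 = 1854
10–19: 1749 × 0.961 = 1681
20–29: 12589 × 0.961 = 12098
30–39: 9226 × 0.929 = 8571
40+: 8132 × 0.937 + 17790 × 0.316 = 7620 + 5622 = 13242
Net migration: 30–39 + 50 → 8621
Giving 1854 / 1681 / 12098 / 8621 / 13242.
Scenario B total after 2 periods: 37496
Difference B − A = 37496 − 36089 = 1407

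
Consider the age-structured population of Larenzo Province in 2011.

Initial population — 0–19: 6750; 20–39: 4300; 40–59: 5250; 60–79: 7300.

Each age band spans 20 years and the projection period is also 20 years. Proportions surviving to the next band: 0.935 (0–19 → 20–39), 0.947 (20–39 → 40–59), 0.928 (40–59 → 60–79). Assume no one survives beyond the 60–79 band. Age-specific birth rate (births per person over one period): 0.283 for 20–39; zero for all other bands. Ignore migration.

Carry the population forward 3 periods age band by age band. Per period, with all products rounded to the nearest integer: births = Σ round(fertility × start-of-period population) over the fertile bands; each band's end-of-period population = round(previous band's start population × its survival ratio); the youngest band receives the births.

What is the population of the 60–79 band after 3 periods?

5547

Period 1:
Births: 4300 × 0.283 = 1217
20–39: 6750 × 0.935 = 6311
40–59: 4300 × 0.947 = 4072
60–79: 5250 × 0.928 = 4872
Giving 1217 / 6311 / 4072 / 4872.
Period 2:
Births: 6311 × 0.283 = 1786
20–39: 1217 × 0.935 = 1138
40–59: 6311 × 0.947 = 5977
60–79: 4072 × 0.928 = 3779
Giving 1786 / 1138 / 5977 / 3779.
Period 3:
Births: 1138 × 0.283 = 322
20–39: 1786 × 0.935 = 1670
40–59: 1138 × 0.947 = 1078
60–79: 5977 × 0.928 = 5547
Giving 322 / 1670 / 1078 / 5547.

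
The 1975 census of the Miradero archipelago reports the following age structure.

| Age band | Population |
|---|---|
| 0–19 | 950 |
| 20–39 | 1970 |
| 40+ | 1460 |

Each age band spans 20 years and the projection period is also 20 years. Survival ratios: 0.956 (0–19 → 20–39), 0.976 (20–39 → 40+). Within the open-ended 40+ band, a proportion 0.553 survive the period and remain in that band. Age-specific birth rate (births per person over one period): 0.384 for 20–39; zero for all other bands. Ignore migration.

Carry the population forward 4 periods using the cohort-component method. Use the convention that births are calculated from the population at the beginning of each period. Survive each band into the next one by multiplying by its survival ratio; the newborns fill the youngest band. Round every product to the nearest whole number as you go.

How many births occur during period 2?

349

[period 1]
Births: 1970 × 0.384 = 756
20–39: 950 × 0.956 = 908
40+: 1970 × 0.976 + 1460 × 0.553 = 1923 + 807 = 2730
End of period: [756, 908, 2730]
[period 2]
Births: 908 × 0.384 = 349
20–39: 756 × 0.956 = 723
40+: 908 × 0.976 + 2730 × 0.553 = 886 + 1510 = 2396
End of period: [349, 723, 2396]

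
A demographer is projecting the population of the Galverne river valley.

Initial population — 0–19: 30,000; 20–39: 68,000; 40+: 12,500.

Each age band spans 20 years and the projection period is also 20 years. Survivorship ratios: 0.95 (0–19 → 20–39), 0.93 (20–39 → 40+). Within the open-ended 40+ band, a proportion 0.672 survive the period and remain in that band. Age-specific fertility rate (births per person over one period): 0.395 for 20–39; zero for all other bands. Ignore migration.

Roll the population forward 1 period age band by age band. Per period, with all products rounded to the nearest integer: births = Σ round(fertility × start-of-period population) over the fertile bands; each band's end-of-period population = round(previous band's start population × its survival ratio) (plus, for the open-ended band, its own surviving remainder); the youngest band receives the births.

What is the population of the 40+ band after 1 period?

71640

(Bands numbered youngest = 1 to oldest = 3.)
— Period 1 —
Births: 68000 × 0.395 = 26860
Band 2: 30000 × 0.95 = 28500
Band 3: 68000 × 0.93 + 12500 × 0.672 = 63240 + 8400 = 71640
Population now: 0–19=26860, 20–39=28500, 40+=71640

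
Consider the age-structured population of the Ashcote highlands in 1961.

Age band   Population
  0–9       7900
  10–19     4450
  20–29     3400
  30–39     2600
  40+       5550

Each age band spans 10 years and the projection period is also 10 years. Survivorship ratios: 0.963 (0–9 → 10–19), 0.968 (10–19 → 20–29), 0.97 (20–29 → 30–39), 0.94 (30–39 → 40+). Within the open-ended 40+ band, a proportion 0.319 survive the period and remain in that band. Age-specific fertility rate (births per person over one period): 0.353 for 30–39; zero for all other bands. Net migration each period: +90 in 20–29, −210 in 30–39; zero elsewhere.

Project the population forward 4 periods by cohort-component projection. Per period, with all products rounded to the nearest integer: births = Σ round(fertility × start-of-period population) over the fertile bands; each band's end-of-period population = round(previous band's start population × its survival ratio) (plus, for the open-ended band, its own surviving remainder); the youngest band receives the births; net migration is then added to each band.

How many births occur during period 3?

1432

(Bands numbered youngest = 1 to oldest = 5.)
— Period 1 —
Births: 2600 × 0.353 = 918
Band 2: 7900 × 0.963 = 7608
Band 3: 4450 × 0.968 = 4308
Band 4: 3400 × 0.97 = 3298
Band 5: 2600 × 0.94 + 5550 × 0.319 = 2444 + 1770 = 4214
Net migration: Band 3 + 90 → 4398; Band 4 − 210 → 3088
Population now: 0–9=918, 10–19=7608, 20–29=4398, 30–39=3088, 40+=4214
— Period 2 —
Births: 3088 × 0.353 = 1090
Band 2: 918 × 0.963 = 884
Band 3: 7608 × 0.968 = 7365
Band 4: 4398 × 0.97 = 4266
Band 5: 3088 × 0.94 + 4214 × 0.319 = 2903 + 1344 = 4247
Net migration: Band 3 + 90 → 7455; Band 4 − 210 → 4056
Population now: 0–9=1090, 10–19=884, 20–29=7455, 30–39=4056, 40+=4247
— Period 3 —
Births: 4056 × 0.353 = 1432
Band 2: 1090 × 0.963 = 1050
Band 3: 884 × 0.968 = 856
Band 4: 7455 × 0.97 = 7231
Band 5: 4056 × 0.94 + 4247 × 0.319 = 3813 + 1355 = 5168
Net migration: Band 3 + 90 → 946; Band 4 − 210 → 7021
Population now: 0–9=1432, 10–19=1050, 20–29=946, 30–39=7021, 40+=5168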